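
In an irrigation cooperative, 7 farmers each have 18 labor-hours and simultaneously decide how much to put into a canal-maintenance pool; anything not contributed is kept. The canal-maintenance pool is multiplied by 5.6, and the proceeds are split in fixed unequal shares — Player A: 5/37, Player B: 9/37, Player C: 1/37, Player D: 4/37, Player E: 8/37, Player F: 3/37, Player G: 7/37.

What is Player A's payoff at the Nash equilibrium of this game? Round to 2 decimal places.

Each unit j contributes comes back to j as 5.6 × (j's share), so j prefers to contribute only if that share exceeds 1/5.6 = 0.1786; otherwise keeping the unit dominates.
Player B, Player E and Player G are above the threshold, contributing 18 each; the remaining 4 contribute 0. Total contributed: 54.
Player A keeps 18 and receives 5.6 × 54 × 5/37 = 40.86 from the canal-maintenance pool, for a payoff of 58.86.

58.86 labor-hours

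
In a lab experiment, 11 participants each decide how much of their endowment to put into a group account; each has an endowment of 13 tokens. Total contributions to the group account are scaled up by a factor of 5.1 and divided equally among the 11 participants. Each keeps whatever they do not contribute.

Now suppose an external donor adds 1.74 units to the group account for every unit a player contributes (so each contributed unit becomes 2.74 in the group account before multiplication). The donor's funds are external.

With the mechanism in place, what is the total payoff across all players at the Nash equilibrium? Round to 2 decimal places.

1998.28 tokens

Under the mechanism each unit contributed yields 5.1 × 2.74 / 11 = 1.2704 back to its contributor per unit of net cost, which exceeds 1, making full contribution the dominant choice for everyone.
So the Nash equilibrium is full contribution by all 11; the group earns 5.1 × 2.74 × 143 = 1998.28.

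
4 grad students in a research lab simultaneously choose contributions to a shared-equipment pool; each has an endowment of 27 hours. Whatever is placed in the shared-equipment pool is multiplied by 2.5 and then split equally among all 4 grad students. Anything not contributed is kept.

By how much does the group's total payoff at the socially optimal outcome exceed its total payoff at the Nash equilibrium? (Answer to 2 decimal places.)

Each contributed unit returns 2.5/4 = 0.6250 to its contributor — below 1 — so contributing 0 is dominant for every player. At the Nash equilibrium everyone keeps their 27, and the group total is 4 × 27 = 108.
Each contributed unit returns 2.500 to the group as a whole (0.6250 to each of 4 players), which exceeds 1, so the social optimum is full contribution: group total = 2.500 × 108 = 270.00.
Efficiency loss = 270.00 − 108 = 162.00.

162.00 hours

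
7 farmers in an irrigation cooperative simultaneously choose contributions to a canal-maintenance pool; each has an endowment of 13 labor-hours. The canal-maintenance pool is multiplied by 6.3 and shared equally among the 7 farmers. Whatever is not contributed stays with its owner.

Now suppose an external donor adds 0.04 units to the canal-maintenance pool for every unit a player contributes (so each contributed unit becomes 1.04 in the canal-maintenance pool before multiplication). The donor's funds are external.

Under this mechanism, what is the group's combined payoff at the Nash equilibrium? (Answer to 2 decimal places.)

91.00 labor-hours

With the mechanism, a contributed unit returns 6.3 × 1.04 / 7 = 0.9360 per unit of net cost — still below 1 — so contributing 0 remains dominant for every player.
Everyone keeps their endowment and the group total is 7 × 13 = 91.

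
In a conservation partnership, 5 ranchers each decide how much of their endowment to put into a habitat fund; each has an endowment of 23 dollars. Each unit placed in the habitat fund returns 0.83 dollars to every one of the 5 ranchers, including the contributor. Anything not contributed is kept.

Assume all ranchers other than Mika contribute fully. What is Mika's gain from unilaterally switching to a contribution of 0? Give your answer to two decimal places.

3.91 dollars

Switching from a contribution of 23 to 0 lets Mika keep an extra 23 dollars, but lowers the habitat fund by 23, which costs Mika their own share of that drop: 0.83 × 23 = 19.09.
Net gain = 23 − 19.09 = 3.91. The private return per contributed unit (0.83) is below 1, so free-riding is indeed the best response regardless of what the others do.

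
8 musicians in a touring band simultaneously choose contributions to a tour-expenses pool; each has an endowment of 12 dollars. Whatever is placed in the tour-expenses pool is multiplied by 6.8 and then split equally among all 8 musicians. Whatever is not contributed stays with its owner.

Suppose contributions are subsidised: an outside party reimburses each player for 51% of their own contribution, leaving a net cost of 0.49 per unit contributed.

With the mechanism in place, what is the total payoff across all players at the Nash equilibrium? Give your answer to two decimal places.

701.76 dollars

With the mechanism, a contributed unit returns (6.8/8) / 0.49 = 1.7347 per unit of net cost to the contributor — now above 1 — so contributing fully is weakly dominant for every player.
At the Nash equilibrium everyone contributes 12. Group total payoff = 8 × (12 × 0.51 + 6.8 × 12) = 701.76.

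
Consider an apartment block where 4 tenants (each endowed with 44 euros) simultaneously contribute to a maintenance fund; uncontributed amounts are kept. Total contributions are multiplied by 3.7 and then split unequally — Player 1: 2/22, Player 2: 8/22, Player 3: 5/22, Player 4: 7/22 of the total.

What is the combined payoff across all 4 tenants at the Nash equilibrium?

413.60 euros

A player with share s gets back 3.7·s per unit contributed, so full contribution is dominant for anyone with s > 1/3.7 = 0.2703 and zero contribution is dominant for anyone below.
Player 2 and Player 4 clear that bar, contributing 44 each; the remaining 2 contribute 0. Total contributed: 88.
The maintenance fund pays out 3.7 × 88 = 325.60 in total (split across the unequal shares, but the aggregate is all that matters for the group sum).
The 2 free-riders keep 44 each, adding 88. Group total = 88 + 325.60 = 413.60.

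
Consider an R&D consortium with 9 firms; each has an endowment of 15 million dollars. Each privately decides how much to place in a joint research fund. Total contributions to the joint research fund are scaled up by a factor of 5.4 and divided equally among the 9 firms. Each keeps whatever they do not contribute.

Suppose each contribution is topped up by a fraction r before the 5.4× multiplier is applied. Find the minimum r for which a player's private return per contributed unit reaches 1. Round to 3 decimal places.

With matching at rate r, one contributed unit becomes (1 + r) in the joint research fund and returns 5.4 × (1 + r) / 9 to the contributor.
Setting this equal to 1: 1 + r = 9/5.4 = 1.6667.
So the minimum matching rate is r = 1.6667 − 1 = 0.667.

0.667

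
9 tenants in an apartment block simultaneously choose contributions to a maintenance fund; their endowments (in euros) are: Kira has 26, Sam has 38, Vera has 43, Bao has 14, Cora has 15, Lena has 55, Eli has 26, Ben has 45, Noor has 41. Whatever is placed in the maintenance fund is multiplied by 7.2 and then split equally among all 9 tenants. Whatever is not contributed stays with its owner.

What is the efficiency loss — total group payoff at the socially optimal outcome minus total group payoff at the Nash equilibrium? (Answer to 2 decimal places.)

1878.60 euros

The private return per contributed unit is 7.2/9 = 0.8000 < 1 for every player regardless of endowment, so the Nash equilibrium is zero contribution and the group total is Σ E_j = 26 + 38 + 43 + 14 + 15 + 55 + 26 + 45 + 41 = 303.
Each contributed unit returns 7.200 to the group, so the social optimum is full contribution by everyone: group total = 7.200 × 303 = 2181.60.
Efficiency loss = (7.200 − 1) × 303 = 1878.60.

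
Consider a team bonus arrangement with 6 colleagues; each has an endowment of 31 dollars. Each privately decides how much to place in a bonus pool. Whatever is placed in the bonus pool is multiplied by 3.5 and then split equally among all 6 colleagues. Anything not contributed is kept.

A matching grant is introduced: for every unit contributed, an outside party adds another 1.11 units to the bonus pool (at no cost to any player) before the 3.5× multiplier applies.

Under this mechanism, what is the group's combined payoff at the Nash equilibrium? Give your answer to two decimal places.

The effective private return per unit is now 3.5 × 2.11 / 6 = 1.2308 > 1, so every player's dominant strategy flips to full contribution.
So the Nash equilibrium is full contribution by all 6; the group earns 3.5 × 2.11 × 186 = 1373.61.

1373.61 dollars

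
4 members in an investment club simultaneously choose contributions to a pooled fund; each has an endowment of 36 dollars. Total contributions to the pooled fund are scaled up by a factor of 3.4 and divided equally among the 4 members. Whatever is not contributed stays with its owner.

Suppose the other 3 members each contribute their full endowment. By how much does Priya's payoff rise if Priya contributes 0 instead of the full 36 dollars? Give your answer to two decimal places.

Switching from a contribution of 36 to 0 lets Priya keep an extra 36 dollars, but lowers the pooled fund by 36, which costs Priya their own share of that drop: 3.4/4 × 36 = 30.60.
Net gain = 36 − 30.60 = 5.40. The private return per contributed unit (0.8500) is below 1, so free-riding is indeed the best response regardless of what the others do.

5.40 dollars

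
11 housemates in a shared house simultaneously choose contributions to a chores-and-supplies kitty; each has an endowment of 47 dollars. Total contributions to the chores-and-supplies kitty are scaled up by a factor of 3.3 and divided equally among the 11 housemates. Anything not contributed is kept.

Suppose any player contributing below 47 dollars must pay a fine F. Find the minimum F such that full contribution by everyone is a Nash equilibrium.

32.90 dollars

Given the others contribute fully, the best deviation is to contribute 0 (any partial contribution still incurs the fine and gives up units whose private return 0.3000 is below 1).
Deviating from 47 to 0 saves 47 dollars but forfeits the deviator's share of the drop in the chores-and-supplies kitty: 3.3/11 × 47 = 14.10.
So the deviation gain is 47 − 14.10 = 32.90, and the fine must be at least 32.90 dollars to wipe it out.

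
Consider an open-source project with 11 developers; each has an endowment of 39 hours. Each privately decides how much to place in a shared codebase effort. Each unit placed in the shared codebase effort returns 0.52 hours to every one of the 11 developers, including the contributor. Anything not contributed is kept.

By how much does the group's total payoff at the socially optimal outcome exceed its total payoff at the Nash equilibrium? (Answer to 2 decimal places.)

2024.88 hours

The private return per contributed unit is 0.52 < 1, so contributing 0 is dominant for every player. At the Nash equilibrium everyone keeps their 39, and the group total is 11 × 39 = 429.
Each contributed unit returns 5.720 to the group as a whole (0.52 to each of 11 players), which exceeds 1, so the social optimum is full contribution: group total = 5.720 × 429 = 2453.88.
Efficiency loss = 2453.88 − 429 = 2024.88.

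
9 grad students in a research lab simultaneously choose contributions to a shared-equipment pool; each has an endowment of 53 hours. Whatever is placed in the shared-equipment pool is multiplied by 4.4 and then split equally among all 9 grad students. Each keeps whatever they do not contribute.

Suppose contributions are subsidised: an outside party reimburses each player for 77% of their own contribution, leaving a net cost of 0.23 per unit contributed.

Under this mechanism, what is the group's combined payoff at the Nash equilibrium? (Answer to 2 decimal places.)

2466.09 hours

The effective private return per unit is now (4.4/9) / 0.23 = 2.1256 > 1, so every player's dominant strategy flips to full contribution.
So the Nash equilibrium is full contribution by all 9; the group earns 9 × (53 × 0.77 + 4.4 × 53) = 2466.09.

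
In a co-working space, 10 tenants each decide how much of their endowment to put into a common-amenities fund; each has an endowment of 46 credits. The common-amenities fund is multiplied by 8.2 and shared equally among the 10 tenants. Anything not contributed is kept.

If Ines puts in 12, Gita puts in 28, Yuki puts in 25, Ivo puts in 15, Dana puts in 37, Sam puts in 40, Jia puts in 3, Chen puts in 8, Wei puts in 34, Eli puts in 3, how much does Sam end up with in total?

Total contributed: 12 + 28 + 25 + 15 + 37 + 40 + 3 + 8 + 34 + 3 = 205.
Each receives 8.2 × 205 / 10 = 168.10 from the common-amenities fund.
Sam keeps 46 − 40 = 6, so Sam's payoff is 6 + 168.10 = 174.10.

174.10 credits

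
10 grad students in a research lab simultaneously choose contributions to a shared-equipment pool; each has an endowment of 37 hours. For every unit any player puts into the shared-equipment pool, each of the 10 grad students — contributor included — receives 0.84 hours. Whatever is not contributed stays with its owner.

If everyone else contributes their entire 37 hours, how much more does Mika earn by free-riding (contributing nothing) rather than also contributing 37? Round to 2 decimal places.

5.92 hours

Switching from a contribution of 37 to 0 lets Mika keep an extra 37 hours, but lowers the shared-equipment pool by 37, which costs Mika their own share of that drop: 0.84 × 37 = 31.08.
Net gain = 37 − 31.08 = 5.92. The private return per contributed unit (0.84) is below 1, so free-riding is indeed the best response regardless of what the others do.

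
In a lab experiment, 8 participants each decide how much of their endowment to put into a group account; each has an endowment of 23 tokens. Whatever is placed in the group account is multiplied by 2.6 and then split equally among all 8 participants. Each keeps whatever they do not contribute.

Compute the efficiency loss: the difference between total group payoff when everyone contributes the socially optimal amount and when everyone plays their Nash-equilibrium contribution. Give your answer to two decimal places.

Each contributed unit returns 2.6/8 = 0.3250 to its contributor — below 1 — so contributing 0 is dominant for every player. At the Nash equilibrium everyone keeps their 23, and the group total is 8 × 23 = 184.
Each contributed unit returns 2.600 to the group as a whole (0.3250 to each of 8 players), which exceeds 1, so the social optimum is full contribution: group total = 2.600 × 184 = 478.40.
Efficiency loss = 478.40 − 184 = 294.40.

294.40 tokens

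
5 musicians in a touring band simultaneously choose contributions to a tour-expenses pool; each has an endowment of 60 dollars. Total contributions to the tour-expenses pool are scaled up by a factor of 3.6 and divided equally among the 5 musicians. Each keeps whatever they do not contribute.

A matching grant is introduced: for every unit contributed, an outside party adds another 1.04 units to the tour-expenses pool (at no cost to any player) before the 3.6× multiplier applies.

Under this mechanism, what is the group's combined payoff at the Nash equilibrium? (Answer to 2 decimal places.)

With the mechanism, a contributed unit returns 3.6 × 2.04 / 5 = 1.4688 per unit of net cost to the contributor — now above 1 — so contributing fully is weakly dominant for every player.
So the Nash equilibrium is full contribution by all 5; the group earns 3.6 × 2.04 × 300 = 2203.20.

2203.20 dollars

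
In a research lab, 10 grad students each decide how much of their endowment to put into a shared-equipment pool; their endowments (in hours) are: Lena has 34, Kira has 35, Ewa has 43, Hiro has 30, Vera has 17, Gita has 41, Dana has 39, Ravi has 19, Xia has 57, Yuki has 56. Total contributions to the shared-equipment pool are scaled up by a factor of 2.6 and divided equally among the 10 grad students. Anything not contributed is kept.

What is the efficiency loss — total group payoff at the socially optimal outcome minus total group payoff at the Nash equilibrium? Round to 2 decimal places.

593.60 hours

The private return per contributed unit is 2.6/10 = 0.2600 < 1 for every player regardless of endowment, so the Nash equilibrium is zero contribution and the group total is Σ E_j = 34 + 35 + 43 + 30 + 17 + 41 + 39 + 19 + 57 + 56 = 371.
Each contributed unit returns 2.600 to the group, so the social optimum is full contribution by everyone: group total = 2.600 × 371 = 964.60.
Efficiency loss = (2.600 − 1) × 371 = 593.60.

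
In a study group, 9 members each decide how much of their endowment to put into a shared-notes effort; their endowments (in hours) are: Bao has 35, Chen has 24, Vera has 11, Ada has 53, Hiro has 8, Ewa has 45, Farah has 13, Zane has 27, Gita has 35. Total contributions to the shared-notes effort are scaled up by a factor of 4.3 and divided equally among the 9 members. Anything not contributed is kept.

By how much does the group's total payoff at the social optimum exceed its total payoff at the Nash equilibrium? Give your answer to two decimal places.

828.30 hours

The private return per contributed unit is 4.3/9 = 0.4778 < 1 for every player regardless of endowment, so the Nash equilibrium is zero contribution and the group total is Σ E_j = 35 + 24 + 11 + 53 + 8 + 45 + 13 + 27 + 35 = 251.
Each contributed unit returns 4.300 to the group, so the social optimum is full contribution by everyone: group total = 4.300 × 251 = 1079.30.
Efficiency loss = (4.300 − 1) × 251 = 828.30.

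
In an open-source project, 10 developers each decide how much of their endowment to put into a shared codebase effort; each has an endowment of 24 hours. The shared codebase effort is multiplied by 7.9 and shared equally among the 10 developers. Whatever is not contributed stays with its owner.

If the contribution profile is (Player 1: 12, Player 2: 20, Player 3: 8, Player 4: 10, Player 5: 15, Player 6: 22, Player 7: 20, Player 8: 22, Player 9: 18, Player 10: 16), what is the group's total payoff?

Total contributed: 12 + 20 + 8 + 10 + 15 + 22 + 20 + 22 + 18 + 16 = 163; total kept: 10 × 24 − 163 = 77.
The shared codebase effort pays out 7.9 × 163 = 1287.70 in aggregate.
Group total = 77 + 1287.70 = 1364.70.

1364.70 hours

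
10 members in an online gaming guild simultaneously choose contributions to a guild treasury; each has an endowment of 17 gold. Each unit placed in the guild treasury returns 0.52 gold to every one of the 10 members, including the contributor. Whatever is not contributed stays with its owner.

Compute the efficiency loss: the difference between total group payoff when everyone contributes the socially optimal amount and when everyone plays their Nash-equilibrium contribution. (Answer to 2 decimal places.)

The private return per contributed unit is 0.52 < 1, so contributing 0 is dominant for every player. At the Nash equilibrium everyone keeps their 17, and the group total is 10 × 17 = 170.
Each contributed unit returns 5.200 to the group as a whole (0.52 to each of 10 players), which exceeds 1, so the social optimum is full contribution: group total = 5.200 × 170 = 884.00.
Efficiency loss = 884.00 − 170 = 714.00.

714.00 gold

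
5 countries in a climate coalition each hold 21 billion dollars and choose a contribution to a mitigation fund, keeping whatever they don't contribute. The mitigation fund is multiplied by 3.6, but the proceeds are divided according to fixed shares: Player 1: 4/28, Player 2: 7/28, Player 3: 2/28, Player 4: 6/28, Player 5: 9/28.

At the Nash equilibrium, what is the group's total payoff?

Player j's private return per contributed unit is 3.6 × (j's share). Contributing is weakly dominant for j when that share is at least 1/3.6 = 0.2778, and contributing 0 is dominant otherwise.
Only Player 5 (9/28) clears that bar, contributing 21; the remaining 4 contribute 0. Total contributed: 21.
The mitigation fund pays out 3.6 × 21 = 75.60 in total (split across the unequal shares, but the aggregate is all that matters for the group sum).
The 4 free-riders keep 21 each, adding 84. Group total = 84 + 75.60 = 159.60.

159.60 billion dollars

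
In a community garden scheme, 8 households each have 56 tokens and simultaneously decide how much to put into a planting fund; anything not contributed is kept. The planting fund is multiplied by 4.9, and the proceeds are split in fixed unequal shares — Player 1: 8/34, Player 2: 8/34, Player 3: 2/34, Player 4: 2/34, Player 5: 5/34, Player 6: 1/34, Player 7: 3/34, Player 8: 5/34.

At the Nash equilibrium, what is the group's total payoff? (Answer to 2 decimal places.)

Player j's private return per contributed unit is 4.9 × (j's share). Contributing is weakly dominant for j when that share is at least 1/4.9 = 0.2041, and contributing 0 is dominant otherwise.
Player 1 and Player 2 are above the threshold, contributing 56 each; the remaining 6 contribute 0. Total contributed: 112.
The planting fund pays out 4.9 × 112 = 548.80 in total (split across the unequal shares, but the aggregate is all that matters for the group sum).
The 6 free-riders keep 56 each, adding 336. Group total = 336 + 548.80 = 884.80.

884.80 tokens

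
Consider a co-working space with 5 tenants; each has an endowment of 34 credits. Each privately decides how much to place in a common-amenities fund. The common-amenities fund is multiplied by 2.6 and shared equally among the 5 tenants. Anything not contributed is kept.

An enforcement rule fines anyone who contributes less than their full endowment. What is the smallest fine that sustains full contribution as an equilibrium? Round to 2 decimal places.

16.32 credits

Given the others contribute fully, the best deviation is to contribute 0 (any partial contribution still incurs the fine and gives up units whose private return 0.5200 is below 1).
Deviating from 34 to 0 saves 34 credits but forfeits the deviator's share of the drop in the common-amenities fund: 2.6/5 × 34 = 17.68.
So the deviation gain is 34 − 17.68 = 16.32, and the fine must be at least 16.32 credits to wipe it out.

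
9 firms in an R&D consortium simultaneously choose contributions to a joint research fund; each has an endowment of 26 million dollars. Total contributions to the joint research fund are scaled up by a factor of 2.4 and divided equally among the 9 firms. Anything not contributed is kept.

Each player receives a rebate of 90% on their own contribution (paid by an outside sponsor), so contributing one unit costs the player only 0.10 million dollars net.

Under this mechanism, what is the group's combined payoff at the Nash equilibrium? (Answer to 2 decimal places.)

772.20 million dollars

With the mechanism, a contributed unit returns (2.4/9) / 0.10 = 2.6667 per unit of net cost to the contributor — now above 1 — so contributing fully is weakly dominant for every player.
So the Nash equilibrium is full contribution by all 9; the group earns 9 × (26 × 0.90 + 2.4 × 26) = 772.20.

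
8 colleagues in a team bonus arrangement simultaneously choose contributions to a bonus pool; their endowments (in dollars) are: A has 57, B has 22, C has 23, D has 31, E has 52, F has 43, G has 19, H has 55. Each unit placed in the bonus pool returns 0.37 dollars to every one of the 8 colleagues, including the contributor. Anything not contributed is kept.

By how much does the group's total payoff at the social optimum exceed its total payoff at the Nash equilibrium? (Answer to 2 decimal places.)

The private return per contributed unit is 0.37 < 1 for everyone, so the Nash equilibrium is zero contribution and the group total is Σ E_j = 57 + 22 + 23 + 31 + 52 + 43 + 19 + 55 = 302.
Each contributed unit returns 2.960 to the group, so the social optimum is full contribution by everyone: group total = 2.960 × 302 = 893.92.
Efficiency loss = (2.960 − 1) × 302 = 591.92.

591.92 dollars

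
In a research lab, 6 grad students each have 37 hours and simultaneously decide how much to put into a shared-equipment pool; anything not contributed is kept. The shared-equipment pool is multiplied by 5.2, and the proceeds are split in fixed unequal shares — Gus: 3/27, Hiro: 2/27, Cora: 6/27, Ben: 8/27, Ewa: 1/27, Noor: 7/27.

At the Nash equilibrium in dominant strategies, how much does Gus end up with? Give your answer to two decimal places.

101.13 hours

For player j, contributing a unit is worthwhile iff 5.2 × (j's share) ≥ 1, i.e. iff j's share is at least 0.1923.
Cora, Ben and Noor are above the threshold, contributing 37 each; the remaining 3 contribute 0. Total contributed: 111.
Gus keeps 37 and receives 5.2 × 111 × 3/27 = 64.13 from the shared-equipment pool, for a payoff of 101.13.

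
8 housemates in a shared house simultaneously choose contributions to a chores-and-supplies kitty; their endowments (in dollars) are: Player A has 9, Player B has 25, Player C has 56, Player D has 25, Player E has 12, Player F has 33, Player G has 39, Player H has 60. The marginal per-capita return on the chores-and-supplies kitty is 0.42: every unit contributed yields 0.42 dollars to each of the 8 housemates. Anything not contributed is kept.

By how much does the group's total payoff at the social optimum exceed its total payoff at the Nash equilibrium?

The private return per contributed unit is 0.42 < 1 for everyone, so the Nash equilibrium is zero contribution and the group total is Σ E_j = 9 + 25 + 56 + 25 + 12 + 33 + 39 + 60 = 259.
Each contributed unit returns 3.360 to the group, so the social optimum is full contribution by everyone: group total = 3.360 × 259 = 870.24.
Efficiency loss = (3.360 − 1) × 259 = 611.24.

611.24 dollars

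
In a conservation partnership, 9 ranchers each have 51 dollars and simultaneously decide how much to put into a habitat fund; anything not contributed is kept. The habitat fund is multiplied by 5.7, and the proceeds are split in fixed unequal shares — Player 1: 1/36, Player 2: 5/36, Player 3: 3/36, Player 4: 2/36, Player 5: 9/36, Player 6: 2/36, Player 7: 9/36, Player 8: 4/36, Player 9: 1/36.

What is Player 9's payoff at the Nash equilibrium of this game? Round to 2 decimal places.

For player j, contributing a unit is worthwhile iff 5.7 × (j's share) ≥ 1, i.e. iff j's share is at least 0.1754.
The shares above 0.1754 belong to Player 5 and Player 7, contributing 51 each; the remaining 7 contribute 0. Total contributed: 102.
Player 9 keeps 51 and receives 5.7 × 102 × 1/36 = 16.15 from the habitat fund, for a payoff of 67.15.

67.15 dollars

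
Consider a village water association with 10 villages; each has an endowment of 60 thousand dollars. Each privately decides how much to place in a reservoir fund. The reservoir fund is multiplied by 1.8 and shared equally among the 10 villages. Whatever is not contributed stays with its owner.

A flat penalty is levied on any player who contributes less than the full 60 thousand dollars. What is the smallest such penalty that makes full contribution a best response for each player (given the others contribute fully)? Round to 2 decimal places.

49.20 thousand dollars

Given the others contribute fully, the best deviation is to contribute 0 (any partial contribution still incurs the fine and gives up units whose private return 0.1800 is below 1).
Deviating from 60 to 0 saves 60 thousand dollars but forfeits the deviator's share of the drop in the reservoir fund: 1.8/10 × 60 = 10.80.
So the deviation gain is 60 − 10.80 = 49.20, and the fine must be at least 49.20 thousand dollars to wipe it out.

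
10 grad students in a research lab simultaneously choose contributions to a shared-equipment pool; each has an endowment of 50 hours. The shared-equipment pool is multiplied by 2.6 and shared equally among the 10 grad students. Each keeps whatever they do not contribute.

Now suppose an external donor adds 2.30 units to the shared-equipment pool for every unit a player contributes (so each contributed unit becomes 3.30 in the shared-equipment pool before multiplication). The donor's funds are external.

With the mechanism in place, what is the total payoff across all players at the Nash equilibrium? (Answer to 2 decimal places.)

500.00 hours

Even with the mechanism, each unit contributed returns only 2.6 × 3.30 / 10 = 0.8580 per unit of net cost, so contributing nothing is still dominant.
Everyone keeps their endowment and the group total is 10 × 50 = 500.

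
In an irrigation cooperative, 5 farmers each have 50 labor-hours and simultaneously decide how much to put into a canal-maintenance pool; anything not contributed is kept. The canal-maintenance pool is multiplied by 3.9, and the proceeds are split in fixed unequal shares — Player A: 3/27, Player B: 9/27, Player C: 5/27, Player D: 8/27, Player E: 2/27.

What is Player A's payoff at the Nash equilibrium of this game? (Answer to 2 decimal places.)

93.33 labor-hours

Player j's private return per contributed unit is 3.9 × (j's share). Contributing is weakly dominant for j when that share is at least 1/3.9 = 0.2564, and contributing 0 is dominant otherwise.
Player B and Player D are above the threshold, contributing 50 each; the remaining 3 contribute 0. Total contributed: 100.
Player A keeps 50 and receives 3.9 × 100 × 3/27 = 43.33 from the canal-maintenance pool, for a payoff of 93.33.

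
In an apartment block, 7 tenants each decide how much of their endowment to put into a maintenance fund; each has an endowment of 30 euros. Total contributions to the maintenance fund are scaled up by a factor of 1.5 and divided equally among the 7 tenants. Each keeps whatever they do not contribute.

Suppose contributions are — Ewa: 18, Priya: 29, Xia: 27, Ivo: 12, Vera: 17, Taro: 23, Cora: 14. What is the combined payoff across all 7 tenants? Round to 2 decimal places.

Total contributed: 18 + 29 + 27 + 12 + 17 + 23 + 14 = 140; total kept: 7 × 30 − 140 = 70.
The maintenance fund pays out 1.5 × 140 = 210.00 in aggregate.
Group total = 70 + 210.00 = 280.00.

280.00 euros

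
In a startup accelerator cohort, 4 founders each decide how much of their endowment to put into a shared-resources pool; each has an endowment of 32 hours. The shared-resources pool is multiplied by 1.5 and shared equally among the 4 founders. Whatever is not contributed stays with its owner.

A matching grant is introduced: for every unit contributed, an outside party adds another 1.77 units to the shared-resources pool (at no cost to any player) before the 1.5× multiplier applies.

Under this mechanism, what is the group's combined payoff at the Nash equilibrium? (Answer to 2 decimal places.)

The effective private return per unit is now 1.5 × 2.77 / 4 = 1.0388 > 1, so every player's dominant strategy flips to full contribution.
So the Nash equilibrium is full contribution by all 4; the group earns 1.5 × 2.77 × 128 = 531.84.

531.84 hours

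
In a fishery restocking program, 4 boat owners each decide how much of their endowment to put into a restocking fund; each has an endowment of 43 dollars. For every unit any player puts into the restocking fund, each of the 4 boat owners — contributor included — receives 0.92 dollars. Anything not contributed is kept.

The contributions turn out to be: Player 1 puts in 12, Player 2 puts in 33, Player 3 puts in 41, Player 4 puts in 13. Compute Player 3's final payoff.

93.08 dollars

Total contributed: 12 + 33 + 41 + 13 = 99.
Each receives 0.92 × 99 = 91.08 from the restocking fund.
Player 3 keeps 43 − 41 = 2, so Player 3's payoff is 2 + 91.08 = 93.08.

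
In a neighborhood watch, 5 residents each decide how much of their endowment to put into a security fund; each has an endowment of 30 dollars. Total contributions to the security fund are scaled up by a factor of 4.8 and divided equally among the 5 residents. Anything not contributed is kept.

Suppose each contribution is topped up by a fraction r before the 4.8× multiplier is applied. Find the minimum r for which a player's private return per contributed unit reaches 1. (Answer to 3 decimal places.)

With matching at rate r, one contributed unit becomes (1 + r) in the security fund and returns 4.8 × (1 + r) / 5 to the contributor.
Setting this equal to 1: 1 + r = 5/4.8 = 1.0417.
So the minimum matching rate is r = 1.0417 − 1 = 0.042.

0.042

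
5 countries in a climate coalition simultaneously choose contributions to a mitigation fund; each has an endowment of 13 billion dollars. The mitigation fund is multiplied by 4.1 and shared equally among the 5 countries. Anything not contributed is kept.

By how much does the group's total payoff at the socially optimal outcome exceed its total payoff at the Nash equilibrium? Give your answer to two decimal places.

201.50 billion dollars

Each contributed unit returns 4.1/5 = 0.8200 to its contributor — below 1 — so contributing 0 is dominant for every player. At the Nash equilibrium everyone keeps their 13, and the group total is 5 × 13 = 65.
Each contributed unit returns 4.100 to the group as a whole (0.8200 to each of 5 players), which exceeds 1, so the social optimum is full contribution: group total = 4.100 × 65 = 266.50.
Efficiency loss = 266.50 − 65 = 201.50.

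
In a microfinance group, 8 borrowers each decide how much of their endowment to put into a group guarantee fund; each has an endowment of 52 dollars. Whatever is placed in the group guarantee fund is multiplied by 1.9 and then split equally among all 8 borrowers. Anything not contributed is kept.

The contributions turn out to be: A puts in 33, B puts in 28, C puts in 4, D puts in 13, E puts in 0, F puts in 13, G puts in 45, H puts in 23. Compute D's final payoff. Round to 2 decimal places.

Total contributed: 33 + 28 + 4 + 13 + 0 + 13 + 45 + 23 = 159.
Each receives 1.9 × 159 / 8 = 37.76 from the group guarantee fund.
D keeps 52 − 13 = 39, so D's payoff is 39 + 37.76 = 76.76.

76.76 dollars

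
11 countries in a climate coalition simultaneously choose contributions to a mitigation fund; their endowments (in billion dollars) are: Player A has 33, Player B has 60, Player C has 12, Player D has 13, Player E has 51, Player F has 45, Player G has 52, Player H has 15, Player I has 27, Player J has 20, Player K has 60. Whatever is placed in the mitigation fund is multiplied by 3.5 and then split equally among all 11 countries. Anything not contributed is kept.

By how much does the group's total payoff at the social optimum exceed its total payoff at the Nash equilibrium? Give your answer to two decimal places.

The private return per contributed unit is 3.5/11 = 0.3182 < 1 for every player regardless of endowment, so the Nash equilibrium is zero contribution and the group total is Σ E_j = 33 + 60 + 12 + 13 + 51 + 45 + 52 + 15 + 27 + 20 + 60 = 388.
Each contributed unit returns 3.500 to the group, so the social optimum is full contribution by everyone: group total = 3.500 × 388 = 1358.00.
Efficiency loss = (3.500 − 1) × 388 = 970.00.

970.00 billion dollars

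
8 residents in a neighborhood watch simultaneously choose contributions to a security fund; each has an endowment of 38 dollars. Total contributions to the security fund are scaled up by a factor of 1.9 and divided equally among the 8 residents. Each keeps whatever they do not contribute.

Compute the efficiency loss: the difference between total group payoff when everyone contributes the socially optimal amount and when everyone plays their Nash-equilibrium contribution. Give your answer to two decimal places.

Each contributed unit returns 1.9/8 = 0.2375 to its contributor — below 1 — so contributing 0 is dominant for every player. At the Nash equilibrium everyone keeps their 38, and the group total is 8 × 38 = 304.
Each contributed unit returns 1.900 to the group as a whole (0.2375 to each of 8 players), which exceeds 1, so the social optimum is full contribution: group total = 1.900 × 304 = 577.60.
Efficiency loss = 577.60 − 304 = 273.60.

273.60 dollars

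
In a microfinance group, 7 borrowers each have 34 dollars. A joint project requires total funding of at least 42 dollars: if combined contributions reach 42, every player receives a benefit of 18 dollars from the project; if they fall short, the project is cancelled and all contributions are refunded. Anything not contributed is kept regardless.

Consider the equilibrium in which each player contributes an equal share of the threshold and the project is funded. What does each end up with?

Equal share of the threshold: 42/7 = 6.
At this profile no one gains by cutting their contribution: any cut drops the total below 42, the project is cancelled, contributions are refunded, and the deviator ends with 34, which is less than 34 − 6 + 18 = 46. Contributing more than 6 just wastes the excess. So contributing exactly 6 is a best response.
Each player's payoff: 34 − 6 + 18 = 46.

46 dollars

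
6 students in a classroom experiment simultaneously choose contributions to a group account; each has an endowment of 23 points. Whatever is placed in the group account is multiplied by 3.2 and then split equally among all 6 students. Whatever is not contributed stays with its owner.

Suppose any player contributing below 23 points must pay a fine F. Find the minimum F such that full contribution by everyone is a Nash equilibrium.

10.73 points

Given the others contribute fully, the best deviation is to contribute 0 (any partial contribution still incurs the fine and gives up units whose private return 0.5333 is below 1).
Deviating from 23 to 0 saves 23 points but forfeits the deviator's share of the drop in the group account: 3.2/6 × 23 = 12.27.
So the deviation gain is 23 − 12.27 = 10.73, and the fine must be at least 10.73 points to wipe it out.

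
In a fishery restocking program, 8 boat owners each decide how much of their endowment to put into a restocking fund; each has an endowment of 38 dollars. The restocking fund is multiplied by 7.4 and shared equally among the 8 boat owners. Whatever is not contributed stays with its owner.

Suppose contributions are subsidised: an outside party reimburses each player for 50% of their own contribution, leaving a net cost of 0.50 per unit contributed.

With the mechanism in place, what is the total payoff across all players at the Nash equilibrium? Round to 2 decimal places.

Under the mechanism each unit contributed yields (7.4/8) / 0.50 = 1.8500 back to its contributor per unit of net cost, which exceeds 1, making full contribution the dominant choice for everyone.
At the Nash equilibrium everyone contributes 38. Group total payoff = 8 × (38 × 0.50 + 7.4 × 38) = 2401.60.

2401.60 dollars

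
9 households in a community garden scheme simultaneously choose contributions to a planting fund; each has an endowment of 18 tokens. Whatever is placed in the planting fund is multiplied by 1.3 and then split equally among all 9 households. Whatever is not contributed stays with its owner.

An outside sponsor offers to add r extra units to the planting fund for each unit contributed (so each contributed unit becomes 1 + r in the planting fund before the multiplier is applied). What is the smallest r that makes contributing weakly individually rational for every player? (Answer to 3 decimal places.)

5.923

With matching at rate r, one contributed unit becomes (1 + r) in the planting fund and returns 1.3 × (1 + r) / 9 to the contributor.
Setting this equal to 1: 1 + r = 9/1.3 = 6.9231.
So the minimum matching rate is r = 6.9231 − 1 = 5.923.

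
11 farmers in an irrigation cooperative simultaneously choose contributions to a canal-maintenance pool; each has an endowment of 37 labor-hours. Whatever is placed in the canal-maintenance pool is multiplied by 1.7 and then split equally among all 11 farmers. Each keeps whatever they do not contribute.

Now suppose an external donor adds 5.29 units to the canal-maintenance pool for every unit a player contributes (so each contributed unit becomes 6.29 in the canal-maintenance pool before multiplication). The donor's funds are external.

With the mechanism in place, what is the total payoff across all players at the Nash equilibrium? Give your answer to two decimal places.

407.00 labor-hours

Even with the mechanism, each unit contributed returns only 1.7 × 6.29 / 11 = 0.9721 per unit of net cost, so contributing nothing is still dominant.
Everyone keeps their endowment and the group total is 11 × 37 = 407.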